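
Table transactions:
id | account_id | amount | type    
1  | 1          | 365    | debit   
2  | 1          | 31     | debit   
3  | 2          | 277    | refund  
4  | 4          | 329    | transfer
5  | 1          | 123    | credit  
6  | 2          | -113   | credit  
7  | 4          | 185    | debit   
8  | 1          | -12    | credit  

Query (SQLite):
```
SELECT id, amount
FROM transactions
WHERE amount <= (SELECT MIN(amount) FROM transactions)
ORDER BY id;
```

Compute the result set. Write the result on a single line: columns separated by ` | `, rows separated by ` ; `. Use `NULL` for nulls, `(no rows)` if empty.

Scalar subquery: MIN(amount) over all transactions rows = -113.
Keep rows where amount <= that value.

6 | -113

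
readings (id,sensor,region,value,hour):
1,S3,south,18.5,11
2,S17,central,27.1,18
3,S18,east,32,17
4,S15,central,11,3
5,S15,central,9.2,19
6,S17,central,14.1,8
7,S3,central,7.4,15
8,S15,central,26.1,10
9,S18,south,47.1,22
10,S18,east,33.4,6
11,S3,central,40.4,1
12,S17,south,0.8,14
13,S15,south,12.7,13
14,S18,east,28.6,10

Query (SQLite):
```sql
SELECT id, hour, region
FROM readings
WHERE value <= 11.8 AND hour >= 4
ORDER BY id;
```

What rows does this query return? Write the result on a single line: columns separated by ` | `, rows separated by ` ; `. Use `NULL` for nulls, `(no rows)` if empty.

value <= 11.8: ids {4, 5, 7, 12}
hour >= 4: ids {1, 2, 3, 5, 6, 7, 8, 9, 10, 12, 13, 14}
Combine with AND.

5 | 19 | central ; 7 | 15 | central ; 12 | 14 | south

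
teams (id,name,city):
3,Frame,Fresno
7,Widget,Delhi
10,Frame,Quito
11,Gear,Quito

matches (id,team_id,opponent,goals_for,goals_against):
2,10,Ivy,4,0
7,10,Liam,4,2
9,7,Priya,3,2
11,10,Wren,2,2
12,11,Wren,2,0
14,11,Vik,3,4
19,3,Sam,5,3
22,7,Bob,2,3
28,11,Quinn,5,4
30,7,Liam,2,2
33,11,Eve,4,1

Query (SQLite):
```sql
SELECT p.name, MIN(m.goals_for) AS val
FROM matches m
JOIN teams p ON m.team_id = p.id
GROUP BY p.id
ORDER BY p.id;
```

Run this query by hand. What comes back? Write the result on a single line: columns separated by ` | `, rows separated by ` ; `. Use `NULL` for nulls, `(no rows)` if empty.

Join each matches row to its teams via team_id.
Group joined rows by teams.id; compute MIN(m.goals_for) per group.
  3: ids {19} → MIN(m.goals_for)=5
  7: ids {9, 22, 30} → MIN(m.goals_for)=2
  10: ids {2, 7, 11} → MIN(m.goals_for)=2
  11: ids {12, 14, 28, 33} → MIN(m.goals_for)=2

Frame | 5 ; Widget | 2 ; Frame | 2 ; Gear | 2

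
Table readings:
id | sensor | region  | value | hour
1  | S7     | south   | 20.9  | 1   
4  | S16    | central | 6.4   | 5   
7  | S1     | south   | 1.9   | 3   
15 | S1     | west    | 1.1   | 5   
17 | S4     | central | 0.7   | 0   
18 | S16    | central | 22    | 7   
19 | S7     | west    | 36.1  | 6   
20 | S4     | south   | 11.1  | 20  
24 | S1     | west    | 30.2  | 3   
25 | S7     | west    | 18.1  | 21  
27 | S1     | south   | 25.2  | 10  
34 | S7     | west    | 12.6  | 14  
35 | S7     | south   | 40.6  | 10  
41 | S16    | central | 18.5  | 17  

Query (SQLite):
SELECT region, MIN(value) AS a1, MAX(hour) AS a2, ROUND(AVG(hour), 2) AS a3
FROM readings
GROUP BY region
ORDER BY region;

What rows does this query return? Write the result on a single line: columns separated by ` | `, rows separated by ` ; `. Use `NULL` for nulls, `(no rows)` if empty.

central | 0.7 | 17 | 7.25 ; south | 1.9 | 20 | 8.8 ; west | 1.1 | 21 | 9.8

Group readings by region.
Per group compute: MIN(value), MAX(hour), ROUND(AVG(hour), 2).
  central: ids {4, 17, 18, 41} → MIN(value)=0.7, MAX(hour)=17, ROUND(AVG(hour), 2)=7.25
  south: ids {1, 7, 20, 27, 35} → MIN(value)=1.9, MAX(hour)=20, ROUND(AVG(hour), 2)=8.8
  west: ids {15, 19, 24, 25, 34} → MIN(value)=1.1, MAX(hour)=21, ROUND(AVG(hour), 2)=9.8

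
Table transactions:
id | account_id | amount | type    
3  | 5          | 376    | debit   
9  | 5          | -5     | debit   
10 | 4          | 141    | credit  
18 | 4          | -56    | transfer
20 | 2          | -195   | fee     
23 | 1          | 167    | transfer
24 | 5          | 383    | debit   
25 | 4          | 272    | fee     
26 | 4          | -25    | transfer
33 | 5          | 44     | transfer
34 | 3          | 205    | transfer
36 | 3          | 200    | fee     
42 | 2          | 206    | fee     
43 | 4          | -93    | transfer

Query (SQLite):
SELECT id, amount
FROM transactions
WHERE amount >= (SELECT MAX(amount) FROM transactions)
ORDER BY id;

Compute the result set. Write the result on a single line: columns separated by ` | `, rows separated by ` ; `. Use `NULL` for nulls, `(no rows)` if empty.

Scalar subquery: MAX(amount) over all transactions rows = 383.
Keep rows where amount >= that value.

24 | 383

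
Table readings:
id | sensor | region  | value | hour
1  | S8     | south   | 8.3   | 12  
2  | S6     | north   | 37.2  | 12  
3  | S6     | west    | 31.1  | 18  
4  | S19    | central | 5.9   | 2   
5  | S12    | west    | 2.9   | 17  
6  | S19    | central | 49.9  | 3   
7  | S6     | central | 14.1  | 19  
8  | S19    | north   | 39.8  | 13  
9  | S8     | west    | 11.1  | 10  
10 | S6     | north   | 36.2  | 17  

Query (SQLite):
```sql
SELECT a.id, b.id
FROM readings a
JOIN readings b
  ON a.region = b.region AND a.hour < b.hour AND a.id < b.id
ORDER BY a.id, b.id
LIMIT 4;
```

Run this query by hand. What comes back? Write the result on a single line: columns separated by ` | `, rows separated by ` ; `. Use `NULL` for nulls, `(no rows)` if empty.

2 | 8 ; 2 | 10 ; 4 | 6 ; 4 | 7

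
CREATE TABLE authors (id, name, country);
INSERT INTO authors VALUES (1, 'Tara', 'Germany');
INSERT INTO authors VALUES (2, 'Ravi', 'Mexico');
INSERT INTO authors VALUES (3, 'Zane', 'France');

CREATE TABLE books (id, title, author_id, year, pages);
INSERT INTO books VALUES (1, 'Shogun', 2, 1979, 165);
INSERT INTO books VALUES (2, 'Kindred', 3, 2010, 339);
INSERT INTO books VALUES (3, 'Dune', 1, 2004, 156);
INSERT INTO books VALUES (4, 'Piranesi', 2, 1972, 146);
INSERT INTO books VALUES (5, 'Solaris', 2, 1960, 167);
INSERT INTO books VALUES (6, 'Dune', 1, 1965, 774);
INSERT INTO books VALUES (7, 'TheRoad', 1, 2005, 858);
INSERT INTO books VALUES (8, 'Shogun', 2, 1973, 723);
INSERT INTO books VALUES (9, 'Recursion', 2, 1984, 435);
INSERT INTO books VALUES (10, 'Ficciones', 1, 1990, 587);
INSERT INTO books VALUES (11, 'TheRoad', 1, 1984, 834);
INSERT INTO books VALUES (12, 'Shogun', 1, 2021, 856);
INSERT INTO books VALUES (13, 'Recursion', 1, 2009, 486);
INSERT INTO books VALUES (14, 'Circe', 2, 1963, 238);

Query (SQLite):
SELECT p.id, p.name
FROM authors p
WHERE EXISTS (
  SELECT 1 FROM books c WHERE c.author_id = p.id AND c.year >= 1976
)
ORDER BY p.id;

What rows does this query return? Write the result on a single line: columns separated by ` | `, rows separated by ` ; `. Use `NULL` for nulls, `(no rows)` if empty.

For each authors row, check whether any books with matching author_id has year >= 1976.
Keep rows where that is true.

1 | Tara ; 2 | Ravi ; 3 | Zane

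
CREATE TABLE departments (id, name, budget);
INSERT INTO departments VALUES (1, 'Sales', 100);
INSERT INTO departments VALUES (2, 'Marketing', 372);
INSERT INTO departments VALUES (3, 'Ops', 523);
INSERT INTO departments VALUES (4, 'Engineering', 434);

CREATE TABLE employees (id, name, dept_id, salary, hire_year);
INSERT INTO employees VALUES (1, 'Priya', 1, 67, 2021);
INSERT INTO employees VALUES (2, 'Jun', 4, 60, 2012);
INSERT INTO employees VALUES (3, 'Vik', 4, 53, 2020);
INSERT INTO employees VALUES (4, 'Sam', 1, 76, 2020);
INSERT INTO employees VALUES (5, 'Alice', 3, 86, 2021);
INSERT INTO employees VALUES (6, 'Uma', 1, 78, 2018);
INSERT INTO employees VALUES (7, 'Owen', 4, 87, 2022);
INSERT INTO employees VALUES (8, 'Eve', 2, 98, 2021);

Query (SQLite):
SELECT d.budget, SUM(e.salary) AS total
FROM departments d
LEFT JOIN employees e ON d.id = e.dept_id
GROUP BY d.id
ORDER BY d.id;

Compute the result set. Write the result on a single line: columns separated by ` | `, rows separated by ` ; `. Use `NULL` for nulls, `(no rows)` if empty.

LEFT JOIN keeps every departments row; unmatched ones get NULL for employees columns.
Group by departments.id and compute SUM(e.salary). SUM over an all-NULL group is NULL.
  1: ids {1, 4, 6} → SUM(e.salary)=221
  2: ids {8} → SUM(e.salary)=98
  3: ids {5} → SUM(e.salary)=86
  4: ids {2, 3, 7} → SUM(e.salary)=200

100 | 221 ; 372 | 98 ; 523 | 86 ; 434 | 200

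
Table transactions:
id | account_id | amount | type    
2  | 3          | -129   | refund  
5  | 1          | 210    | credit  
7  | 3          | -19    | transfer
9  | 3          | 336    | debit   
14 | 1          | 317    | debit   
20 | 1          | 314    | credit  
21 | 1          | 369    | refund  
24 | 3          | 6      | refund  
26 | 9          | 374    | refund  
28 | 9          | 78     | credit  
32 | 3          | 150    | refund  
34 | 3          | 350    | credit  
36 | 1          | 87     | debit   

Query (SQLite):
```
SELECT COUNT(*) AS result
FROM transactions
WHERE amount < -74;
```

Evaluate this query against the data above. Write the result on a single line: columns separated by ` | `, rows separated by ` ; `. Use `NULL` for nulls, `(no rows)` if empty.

1

Rows where amount < -74 → amount values: [-129].
COUNT(*) counts rows → 1.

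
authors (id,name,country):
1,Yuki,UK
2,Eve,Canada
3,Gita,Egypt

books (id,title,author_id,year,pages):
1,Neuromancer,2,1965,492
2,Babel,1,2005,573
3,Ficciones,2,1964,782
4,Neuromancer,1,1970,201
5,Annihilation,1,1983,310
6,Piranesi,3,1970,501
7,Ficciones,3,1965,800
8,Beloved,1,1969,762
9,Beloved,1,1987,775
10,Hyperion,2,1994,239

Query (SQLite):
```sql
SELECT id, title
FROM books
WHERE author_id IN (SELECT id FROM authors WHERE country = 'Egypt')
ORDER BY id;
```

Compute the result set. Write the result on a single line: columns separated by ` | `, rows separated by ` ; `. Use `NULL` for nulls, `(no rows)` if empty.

6 | Piranesi ; 7 | Ficciones

Inner query: authors.id where country = 'Egypt'.
Outer: keep books rows whose author_id is in that set.
Inner query → {3}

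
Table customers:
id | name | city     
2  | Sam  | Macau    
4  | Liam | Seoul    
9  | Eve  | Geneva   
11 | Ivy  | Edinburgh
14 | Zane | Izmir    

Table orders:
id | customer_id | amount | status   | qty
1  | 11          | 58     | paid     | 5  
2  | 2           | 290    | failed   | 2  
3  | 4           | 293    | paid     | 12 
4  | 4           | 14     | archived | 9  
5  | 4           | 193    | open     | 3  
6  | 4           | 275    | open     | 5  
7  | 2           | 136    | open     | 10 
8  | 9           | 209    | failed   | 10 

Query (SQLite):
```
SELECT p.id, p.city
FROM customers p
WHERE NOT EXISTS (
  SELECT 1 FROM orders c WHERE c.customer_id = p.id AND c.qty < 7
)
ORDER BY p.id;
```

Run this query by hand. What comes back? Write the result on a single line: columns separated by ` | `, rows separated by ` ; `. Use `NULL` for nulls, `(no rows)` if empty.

For each customers row, check whether any orders with matching customer_id has qty < 7.
Keep rows where that is false.

9 | Geneva ; 14 | Izmir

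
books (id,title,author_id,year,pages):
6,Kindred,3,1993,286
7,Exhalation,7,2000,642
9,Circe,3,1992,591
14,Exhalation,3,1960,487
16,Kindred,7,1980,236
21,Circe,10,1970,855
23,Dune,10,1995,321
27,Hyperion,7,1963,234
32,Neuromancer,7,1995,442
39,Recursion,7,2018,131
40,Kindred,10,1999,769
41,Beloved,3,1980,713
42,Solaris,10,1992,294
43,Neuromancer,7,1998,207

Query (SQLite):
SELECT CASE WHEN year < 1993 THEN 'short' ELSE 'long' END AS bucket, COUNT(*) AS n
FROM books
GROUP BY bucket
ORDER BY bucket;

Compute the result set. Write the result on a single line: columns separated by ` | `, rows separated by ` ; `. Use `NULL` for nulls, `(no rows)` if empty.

Bucket rows by year < 1993 → 'short' else 'long'; count each bucket.

long | 7 ; short | 7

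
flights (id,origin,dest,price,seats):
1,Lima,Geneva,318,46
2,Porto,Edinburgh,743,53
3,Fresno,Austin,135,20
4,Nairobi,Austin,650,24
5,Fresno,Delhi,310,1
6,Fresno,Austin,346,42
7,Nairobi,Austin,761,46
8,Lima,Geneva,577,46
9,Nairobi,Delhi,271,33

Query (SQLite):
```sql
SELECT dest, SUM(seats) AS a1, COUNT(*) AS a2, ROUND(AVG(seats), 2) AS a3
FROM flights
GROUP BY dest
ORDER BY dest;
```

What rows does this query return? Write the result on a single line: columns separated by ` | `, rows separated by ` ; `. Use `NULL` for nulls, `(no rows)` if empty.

Austin | 132 | 4 | 33 ; Delhi | 34 | 2 | 17 ; Edinburgh | 53 | 1 | 53 ; Geneva | 92 | 2 | 46

Group flights by dest.
Per group compute: SUM(seats), COUNT(*), ROUND(AVG(seats), 2).
  Austin: ids {3, 4, 6, 7} → SUM(seats)=132, COUNT(*)=4, ROUND(AVG(seats), 2)=33
  Delhi: ids {5, 9} → SUM(seats)=34, COUNT(*)=2, ROUND(AVG(seats), 2)=17
  Edinburgh: ids {2} → SUM(seats)=53, COUNT(*)=1, ROUND(AVG(seats), 2)=53
  Geneva: ids {1, 8} → SUM(seats)=92, COUNT(*)=2, ROUND(AVG(seats), 2)=46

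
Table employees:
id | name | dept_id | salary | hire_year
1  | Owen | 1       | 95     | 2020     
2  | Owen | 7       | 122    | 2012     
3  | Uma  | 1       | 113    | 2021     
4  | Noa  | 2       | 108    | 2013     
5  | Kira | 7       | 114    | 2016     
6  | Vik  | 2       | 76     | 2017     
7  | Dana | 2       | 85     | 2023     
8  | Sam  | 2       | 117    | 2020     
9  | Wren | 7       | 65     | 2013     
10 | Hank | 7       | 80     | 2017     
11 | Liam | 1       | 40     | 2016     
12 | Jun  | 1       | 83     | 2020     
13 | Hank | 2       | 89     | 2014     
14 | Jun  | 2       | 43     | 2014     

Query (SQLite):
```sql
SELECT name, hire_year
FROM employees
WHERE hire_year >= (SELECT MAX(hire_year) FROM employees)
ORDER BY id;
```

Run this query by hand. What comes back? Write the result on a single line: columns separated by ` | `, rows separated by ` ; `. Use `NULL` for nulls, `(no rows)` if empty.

Dana | 2023

Scalar subquery: MAX(hire_year) over all employees rows = 2023.
Keep rows where hire_year >= that value.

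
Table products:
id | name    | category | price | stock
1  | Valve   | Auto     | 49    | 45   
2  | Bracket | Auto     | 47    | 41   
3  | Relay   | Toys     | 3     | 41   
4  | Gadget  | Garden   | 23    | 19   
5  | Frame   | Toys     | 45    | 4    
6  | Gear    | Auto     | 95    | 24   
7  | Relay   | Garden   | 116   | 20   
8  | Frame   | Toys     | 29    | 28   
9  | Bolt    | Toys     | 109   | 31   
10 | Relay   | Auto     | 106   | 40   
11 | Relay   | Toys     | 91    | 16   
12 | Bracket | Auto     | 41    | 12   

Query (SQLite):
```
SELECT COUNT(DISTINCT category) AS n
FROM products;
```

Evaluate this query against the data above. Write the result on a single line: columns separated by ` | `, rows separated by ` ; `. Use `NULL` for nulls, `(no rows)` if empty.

3

Count distinct non-NULL category values.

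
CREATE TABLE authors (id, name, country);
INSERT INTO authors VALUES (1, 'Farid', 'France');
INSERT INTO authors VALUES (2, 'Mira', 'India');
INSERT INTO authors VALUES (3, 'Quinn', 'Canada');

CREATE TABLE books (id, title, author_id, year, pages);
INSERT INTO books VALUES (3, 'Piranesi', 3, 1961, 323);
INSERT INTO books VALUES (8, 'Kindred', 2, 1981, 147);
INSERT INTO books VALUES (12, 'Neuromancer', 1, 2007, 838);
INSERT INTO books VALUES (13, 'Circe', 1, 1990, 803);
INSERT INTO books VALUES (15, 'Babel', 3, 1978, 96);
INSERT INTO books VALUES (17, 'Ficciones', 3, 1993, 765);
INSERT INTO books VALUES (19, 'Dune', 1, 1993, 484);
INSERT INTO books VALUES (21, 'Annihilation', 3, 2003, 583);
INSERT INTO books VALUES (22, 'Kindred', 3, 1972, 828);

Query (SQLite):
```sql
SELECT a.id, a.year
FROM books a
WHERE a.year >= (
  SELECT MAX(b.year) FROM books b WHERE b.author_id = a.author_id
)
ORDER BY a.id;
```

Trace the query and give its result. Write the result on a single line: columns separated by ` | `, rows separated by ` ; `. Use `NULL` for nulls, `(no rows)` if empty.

8 | 1981 ; 12 | 2007 ; 21 | 2003

For each books row a, compute MAX(year) over rows sharing a.author_id.
Keep row a if a.year >= that per-group MAX.
  author_id=1: MAX(year) = 2007
  author_id=2: MAX(year) = 1981
  author_id=3: MAX(year) = 2003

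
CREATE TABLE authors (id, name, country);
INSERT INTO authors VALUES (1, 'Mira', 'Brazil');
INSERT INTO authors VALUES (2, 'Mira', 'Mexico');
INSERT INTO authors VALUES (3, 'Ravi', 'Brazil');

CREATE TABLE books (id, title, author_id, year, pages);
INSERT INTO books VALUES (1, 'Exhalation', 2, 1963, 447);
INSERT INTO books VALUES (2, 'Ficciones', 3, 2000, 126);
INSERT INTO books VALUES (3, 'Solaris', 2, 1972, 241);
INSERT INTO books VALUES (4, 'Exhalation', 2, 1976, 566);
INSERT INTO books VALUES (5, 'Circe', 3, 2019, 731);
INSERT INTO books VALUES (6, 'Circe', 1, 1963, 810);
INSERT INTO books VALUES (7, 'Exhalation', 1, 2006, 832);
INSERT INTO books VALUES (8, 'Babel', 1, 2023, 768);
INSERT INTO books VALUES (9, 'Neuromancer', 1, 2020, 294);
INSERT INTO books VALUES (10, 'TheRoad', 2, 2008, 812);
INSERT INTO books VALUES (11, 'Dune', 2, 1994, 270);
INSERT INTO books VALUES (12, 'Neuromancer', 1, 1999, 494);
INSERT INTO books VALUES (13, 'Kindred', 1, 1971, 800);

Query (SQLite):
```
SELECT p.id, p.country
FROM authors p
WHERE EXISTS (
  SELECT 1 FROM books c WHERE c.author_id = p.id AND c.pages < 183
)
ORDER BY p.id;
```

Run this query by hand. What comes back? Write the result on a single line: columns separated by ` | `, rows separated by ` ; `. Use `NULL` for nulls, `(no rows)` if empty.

For each authors row, check whether any books with matching author_id has pages < 183.
Keep rows where that is true.

3 | Brazil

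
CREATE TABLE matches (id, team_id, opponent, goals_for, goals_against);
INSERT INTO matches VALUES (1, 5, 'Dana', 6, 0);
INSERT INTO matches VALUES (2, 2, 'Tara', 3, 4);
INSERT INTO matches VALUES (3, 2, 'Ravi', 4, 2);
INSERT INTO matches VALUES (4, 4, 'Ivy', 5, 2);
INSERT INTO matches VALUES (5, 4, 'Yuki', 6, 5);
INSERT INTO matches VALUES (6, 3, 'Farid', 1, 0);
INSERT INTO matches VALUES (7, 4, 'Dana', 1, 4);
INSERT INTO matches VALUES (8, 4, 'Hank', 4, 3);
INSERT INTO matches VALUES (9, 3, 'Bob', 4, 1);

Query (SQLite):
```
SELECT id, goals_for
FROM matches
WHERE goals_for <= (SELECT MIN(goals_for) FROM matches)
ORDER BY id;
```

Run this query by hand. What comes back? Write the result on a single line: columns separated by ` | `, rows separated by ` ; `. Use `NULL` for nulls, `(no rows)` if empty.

6 | 1 ; 7 | 1

Scalar subquery: MIN(goals_for) over all matches rows = 1.
Keep rows where goals_for <= that value.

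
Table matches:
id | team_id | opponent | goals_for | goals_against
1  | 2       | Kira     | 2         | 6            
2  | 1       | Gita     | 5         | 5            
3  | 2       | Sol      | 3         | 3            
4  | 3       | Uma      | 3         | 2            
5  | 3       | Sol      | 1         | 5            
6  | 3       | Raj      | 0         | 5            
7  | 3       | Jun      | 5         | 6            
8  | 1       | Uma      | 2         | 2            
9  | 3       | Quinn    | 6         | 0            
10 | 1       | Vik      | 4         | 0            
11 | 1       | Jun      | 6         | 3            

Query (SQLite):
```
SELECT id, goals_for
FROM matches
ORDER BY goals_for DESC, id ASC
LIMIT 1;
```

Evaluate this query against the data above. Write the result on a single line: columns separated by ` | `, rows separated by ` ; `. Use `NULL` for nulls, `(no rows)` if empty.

9 | 6

Sort by goals_for desc, tiebreak id asc: (6, id=9), (6, id=11), (5, id=2), (5, id=7) …. Take first 1.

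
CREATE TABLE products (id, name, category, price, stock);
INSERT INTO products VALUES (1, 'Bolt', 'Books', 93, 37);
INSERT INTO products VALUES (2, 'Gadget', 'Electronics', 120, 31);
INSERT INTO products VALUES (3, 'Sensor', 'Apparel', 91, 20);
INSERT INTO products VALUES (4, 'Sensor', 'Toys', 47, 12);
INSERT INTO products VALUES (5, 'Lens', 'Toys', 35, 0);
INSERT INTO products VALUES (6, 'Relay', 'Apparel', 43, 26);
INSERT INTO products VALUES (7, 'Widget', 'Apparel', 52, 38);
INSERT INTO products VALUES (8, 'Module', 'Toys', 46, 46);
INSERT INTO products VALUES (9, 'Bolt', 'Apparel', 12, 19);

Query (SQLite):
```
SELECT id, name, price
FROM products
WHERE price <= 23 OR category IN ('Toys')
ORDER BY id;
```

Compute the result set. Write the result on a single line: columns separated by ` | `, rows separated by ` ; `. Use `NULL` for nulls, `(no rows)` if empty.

4 | Sensor | 47 ; 5 | Lens | 35 ; 8 | Module | 46 ; 9 | Bolt | 12

price <= 23: ids {9}
category IN ('Toys'): ids {4, 5, 8}
Combine with OR.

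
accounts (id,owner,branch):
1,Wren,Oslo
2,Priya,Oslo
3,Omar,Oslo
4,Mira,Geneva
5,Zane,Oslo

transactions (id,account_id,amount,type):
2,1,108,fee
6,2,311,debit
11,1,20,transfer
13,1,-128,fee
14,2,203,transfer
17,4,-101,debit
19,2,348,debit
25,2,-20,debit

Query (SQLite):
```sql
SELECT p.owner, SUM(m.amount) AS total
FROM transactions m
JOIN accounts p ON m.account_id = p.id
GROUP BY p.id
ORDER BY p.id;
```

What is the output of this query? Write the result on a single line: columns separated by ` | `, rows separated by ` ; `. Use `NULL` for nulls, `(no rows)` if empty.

Join each transactions row to its accounts via account_id.
Group joined rows by accounts.id; compute SUM(m.amount) per group.
  1: ids {2, 11, 13} → SUM(m.amount)=0
  2: ids {6, 14, 19, 25} → SUM(m.amount)=842
  4: ids {17} → SUM(m.amount)=-101

Wren | 0 ; Priya | 842 ; Mira | -101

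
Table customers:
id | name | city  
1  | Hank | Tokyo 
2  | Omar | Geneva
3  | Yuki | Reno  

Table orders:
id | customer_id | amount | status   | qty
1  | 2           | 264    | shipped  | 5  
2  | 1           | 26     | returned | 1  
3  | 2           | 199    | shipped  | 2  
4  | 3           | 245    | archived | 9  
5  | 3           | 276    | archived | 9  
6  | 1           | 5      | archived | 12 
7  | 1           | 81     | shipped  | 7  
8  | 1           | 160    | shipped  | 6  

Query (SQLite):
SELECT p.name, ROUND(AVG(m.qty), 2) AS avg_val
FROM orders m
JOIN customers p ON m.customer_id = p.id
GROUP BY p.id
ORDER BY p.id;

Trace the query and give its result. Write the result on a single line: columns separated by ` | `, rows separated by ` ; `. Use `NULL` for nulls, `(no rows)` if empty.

Join each orders row to its customers via customer_id.
Group joined rows by customers.id; compute ROUND(AVG(m.qty), 2) per group.
  1: ids {2, 6, 7, 8} → ROUND(AVG(m.qty), 2)=6.5
  2: ids {1, 3} → ROUND(AVG(m.qty), 2)=3.5
  3: ids {4, 5} → ROUND(AVG(m.qty), 2)=9

Hank | 6.5 ; Omar | 3.5 ; Yuki | 9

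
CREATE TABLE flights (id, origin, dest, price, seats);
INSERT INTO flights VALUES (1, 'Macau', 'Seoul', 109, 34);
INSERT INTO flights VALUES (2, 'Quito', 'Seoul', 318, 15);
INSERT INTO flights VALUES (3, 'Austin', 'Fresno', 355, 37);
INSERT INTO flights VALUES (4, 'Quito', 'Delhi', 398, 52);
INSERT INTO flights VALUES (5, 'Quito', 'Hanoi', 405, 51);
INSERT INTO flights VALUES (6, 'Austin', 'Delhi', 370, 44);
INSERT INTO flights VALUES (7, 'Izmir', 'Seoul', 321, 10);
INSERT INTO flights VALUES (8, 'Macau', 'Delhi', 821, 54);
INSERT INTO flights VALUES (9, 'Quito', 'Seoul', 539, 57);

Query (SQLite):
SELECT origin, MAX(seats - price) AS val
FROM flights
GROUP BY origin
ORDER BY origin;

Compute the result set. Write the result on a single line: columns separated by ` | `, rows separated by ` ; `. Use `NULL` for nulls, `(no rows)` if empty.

For each row compute seats - price.
Group by origin; take MAX of the expression per group.
  Austin: ids {3, 6} → MAX(seats - price)=-318
  Izmir: ids {7} → MAX(seats - price)=-311
  Macau: ids {1, 8} → MAX(seats - price)=-75
  Quito: ids {2, 4, 5, 9} → MAX(seats - price)=-303

Austin | -318 ; Izmir | -311 ; Macau | -75 ; Quito | -303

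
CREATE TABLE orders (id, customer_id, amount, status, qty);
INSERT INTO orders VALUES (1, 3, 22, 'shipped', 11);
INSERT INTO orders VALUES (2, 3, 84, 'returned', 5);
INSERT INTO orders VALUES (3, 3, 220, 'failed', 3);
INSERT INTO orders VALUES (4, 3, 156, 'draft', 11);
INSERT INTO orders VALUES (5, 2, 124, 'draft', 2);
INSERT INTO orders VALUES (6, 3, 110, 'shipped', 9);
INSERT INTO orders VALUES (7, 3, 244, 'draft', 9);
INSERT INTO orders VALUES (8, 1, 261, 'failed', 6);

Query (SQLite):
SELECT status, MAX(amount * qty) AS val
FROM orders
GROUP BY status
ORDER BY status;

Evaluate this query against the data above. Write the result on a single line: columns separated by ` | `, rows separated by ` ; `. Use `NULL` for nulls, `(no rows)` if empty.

draft | 2196 ; failed | 1566 ; returned | 420 ; shipped | 990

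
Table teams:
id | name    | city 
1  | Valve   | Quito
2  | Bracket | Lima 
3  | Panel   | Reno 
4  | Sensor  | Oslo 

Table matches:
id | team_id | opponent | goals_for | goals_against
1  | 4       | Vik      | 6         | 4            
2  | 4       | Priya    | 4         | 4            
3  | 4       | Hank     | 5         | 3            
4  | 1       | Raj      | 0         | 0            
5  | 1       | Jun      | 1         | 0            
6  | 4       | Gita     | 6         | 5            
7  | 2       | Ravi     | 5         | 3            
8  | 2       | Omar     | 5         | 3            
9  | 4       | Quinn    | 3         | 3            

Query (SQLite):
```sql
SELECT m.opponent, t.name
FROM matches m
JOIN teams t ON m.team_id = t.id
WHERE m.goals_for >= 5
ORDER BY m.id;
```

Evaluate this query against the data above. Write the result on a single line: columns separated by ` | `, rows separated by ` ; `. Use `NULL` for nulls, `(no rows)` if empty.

Vik | Sensor ; Hank | Sensor ; Gita | Sensor ; Ravi | Bracket ; Omar | Bracket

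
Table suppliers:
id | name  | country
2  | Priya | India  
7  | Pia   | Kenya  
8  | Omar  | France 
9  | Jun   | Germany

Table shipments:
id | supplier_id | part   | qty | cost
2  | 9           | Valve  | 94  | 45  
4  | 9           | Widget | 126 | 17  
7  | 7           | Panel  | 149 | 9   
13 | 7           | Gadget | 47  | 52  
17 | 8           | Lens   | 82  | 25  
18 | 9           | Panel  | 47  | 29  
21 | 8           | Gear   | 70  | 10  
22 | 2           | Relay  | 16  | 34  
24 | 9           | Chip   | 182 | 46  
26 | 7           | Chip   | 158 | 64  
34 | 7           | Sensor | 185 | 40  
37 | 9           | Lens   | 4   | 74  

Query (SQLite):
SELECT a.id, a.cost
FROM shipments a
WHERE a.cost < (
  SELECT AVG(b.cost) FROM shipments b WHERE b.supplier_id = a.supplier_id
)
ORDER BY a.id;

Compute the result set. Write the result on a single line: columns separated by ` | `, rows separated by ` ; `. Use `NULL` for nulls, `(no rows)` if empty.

4 | 17 ; 7 | 9 ; 18 | 29 ; 21 | 10 ; 34 | 40

For each shipments row a, compute AVG(cost) over rows sharing a.supplier_id.
Keep row a if a.cost < that per-group AVG.
  supplier_id=2: AVG(cost) = 34.0
  supplier_id=7: AVG(cost) = 41.25
  supplier_id=8: AVG(cost) = 17.5
  supplier_id=9: AVG(cost) = 42.2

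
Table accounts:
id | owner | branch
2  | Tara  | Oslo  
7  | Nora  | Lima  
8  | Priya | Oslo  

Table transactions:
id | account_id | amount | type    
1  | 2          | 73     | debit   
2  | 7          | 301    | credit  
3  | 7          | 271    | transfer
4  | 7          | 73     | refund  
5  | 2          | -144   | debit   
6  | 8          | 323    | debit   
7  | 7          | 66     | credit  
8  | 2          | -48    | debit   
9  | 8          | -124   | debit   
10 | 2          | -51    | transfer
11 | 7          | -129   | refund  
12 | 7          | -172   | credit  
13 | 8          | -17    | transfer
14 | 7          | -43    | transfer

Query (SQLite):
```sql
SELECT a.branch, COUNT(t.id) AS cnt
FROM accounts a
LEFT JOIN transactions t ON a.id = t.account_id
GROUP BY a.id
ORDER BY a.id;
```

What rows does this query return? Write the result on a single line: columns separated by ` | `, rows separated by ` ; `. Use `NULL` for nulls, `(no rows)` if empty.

LEFT JOIN keeps every accounts row; unmatched ones get NULL for transactions columns.
Group by accounts.id and compute COUNT(t.id). COUNT(col) of an all-NULL group is 0.
  2: ids {1, 5, 8, 10} → COUNT(t.id)=4
  7: ids {2, 3, 4, 7, 11, 12, 14} → COUNT(t.id)=7
  8: ids {6, 9, 13} → COUNT(t.id)=3

Oslo | 4 ; Lima | 7 ; Oslo | 3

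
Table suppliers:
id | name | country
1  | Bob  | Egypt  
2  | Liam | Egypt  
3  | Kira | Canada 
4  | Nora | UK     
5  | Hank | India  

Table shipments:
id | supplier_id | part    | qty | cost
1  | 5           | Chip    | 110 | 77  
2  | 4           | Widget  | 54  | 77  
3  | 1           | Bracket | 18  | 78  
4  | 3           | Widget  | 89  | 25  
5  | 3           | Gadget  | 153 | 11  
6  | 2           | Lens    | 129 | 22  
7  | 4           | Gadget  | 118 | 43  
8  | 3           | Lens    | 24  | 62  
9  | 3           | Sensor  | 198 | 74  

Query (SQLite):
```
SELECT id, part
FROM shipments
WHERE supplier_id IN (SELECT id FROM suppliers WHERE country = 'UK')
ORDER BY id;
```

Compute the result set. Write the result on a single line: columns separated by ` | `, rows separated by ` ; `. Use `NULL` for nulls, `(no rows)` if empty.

Inner query: suppliers.id where country = 'UK'.
Outer: keep shipments rows whose supplier_id is in that set.
Inner query → {4}

2 | Widget ; 7 | Gadget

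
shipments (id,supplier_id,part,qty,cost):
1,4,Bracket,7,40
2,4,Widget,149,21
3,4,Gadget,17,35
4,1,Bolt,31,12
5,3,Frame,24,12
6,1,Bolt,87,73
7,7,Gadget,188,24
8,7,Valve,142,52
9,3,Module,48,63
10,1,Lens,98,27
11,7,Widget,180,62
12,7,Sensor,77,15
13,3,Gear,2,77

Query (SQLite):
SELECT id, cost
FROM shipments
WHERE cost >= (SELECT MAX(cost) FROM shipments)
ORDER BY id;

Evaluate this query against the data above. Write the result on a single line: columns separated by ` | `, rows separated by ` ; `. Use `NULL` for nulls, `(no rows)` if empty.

Scalar subquery: MAX(cost) over all shipments rows = 77.
Keep rows where cost >= that value.

13 | 77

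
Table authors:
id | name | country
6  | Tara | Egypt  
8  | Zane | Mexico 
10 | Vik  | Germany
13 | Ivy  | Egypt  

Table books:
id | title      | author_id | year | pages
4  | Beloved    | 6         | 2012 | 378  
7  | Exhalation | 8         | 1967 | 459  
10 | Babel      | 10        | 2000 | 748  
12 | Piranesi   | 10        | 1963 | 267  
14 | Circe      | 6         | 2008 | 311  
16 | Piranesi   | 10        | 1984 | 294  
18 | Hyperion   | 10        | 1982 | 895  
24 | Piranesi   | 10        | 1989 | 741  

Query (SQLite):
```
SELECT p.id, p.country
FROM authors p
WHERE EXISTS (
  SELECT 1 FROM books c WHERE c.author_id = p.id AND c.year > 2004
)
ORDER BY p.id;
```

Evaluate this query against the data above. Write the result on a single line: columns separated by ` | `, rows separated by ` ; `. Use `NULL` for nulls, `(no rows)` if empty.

6 | Egypt

For each authors row, check whether any books with matching author_id has year > 2004.
Keep rows where that is true.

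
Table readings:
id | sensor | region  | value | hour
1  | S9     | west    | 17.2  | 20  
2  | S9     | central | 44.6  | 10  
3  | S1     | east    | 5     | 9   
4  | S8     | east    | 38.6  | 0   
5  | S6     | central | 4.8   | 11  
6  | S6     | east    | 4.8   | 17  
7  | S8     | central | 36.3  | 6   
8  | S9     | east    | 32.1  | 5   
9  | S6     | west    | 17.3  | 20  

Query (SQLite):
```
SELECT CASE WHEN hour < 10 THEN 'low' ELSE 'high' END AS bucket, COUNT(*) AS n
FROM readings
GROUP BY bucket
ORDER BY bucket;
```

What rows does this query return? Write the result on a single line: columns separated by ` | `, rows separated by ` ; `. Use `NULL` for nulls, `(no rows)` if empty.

Bucket rows by hour < 10 → 'low' else 'high'; count each bucket.

high | 5 ; low | 4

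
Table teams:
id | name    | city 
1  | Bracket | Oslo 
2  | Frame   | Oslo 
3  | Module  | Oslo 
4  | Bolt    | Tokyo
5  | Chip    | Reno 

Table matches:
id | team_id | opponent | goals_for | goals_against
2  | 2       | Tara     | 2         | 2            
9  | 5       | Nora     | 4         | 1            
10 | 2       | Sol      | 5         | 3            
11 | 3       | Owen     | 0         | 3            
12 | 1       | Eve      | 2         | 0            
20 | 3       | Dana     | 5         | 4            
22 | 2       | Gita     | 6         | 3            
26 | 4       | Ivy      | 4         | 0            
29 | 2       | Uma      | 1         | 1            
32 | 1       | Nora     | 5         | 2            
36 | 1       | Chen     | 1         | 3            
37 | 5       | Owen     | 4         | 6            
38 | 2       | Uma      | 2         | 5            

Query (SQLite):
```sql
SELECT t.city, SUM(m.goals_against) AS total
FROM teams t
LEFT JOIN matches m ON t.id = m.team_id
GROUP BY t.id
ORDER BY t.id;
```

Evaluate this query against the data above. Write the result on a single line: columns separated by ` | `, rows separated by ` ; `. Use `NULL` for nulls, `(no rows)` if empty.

Oslo | 5 ; Oslo | 14 ; Oslo | 7 ; Tokyo | 0 ; Reno | 7

LEFT JOIN keeps every teams row; unmatched ones get NULL for matches columns.
Group by teams.id and compute SUM(m.goals_against). SUM over an all-NULL group is NULL.
  1: ids {12, 32, 36} → SUM(m.goals_against)=5
  2: ids {2, 10, 22, 29, 38} → SUM(m.goals_against)=14
  3: ids {11, 20} → SUM(m.goals_against)=7
  4: ids {26} → SUM(m.goals_against)=0
  5: ids {9, 37} → SUM(m.goals_against)=7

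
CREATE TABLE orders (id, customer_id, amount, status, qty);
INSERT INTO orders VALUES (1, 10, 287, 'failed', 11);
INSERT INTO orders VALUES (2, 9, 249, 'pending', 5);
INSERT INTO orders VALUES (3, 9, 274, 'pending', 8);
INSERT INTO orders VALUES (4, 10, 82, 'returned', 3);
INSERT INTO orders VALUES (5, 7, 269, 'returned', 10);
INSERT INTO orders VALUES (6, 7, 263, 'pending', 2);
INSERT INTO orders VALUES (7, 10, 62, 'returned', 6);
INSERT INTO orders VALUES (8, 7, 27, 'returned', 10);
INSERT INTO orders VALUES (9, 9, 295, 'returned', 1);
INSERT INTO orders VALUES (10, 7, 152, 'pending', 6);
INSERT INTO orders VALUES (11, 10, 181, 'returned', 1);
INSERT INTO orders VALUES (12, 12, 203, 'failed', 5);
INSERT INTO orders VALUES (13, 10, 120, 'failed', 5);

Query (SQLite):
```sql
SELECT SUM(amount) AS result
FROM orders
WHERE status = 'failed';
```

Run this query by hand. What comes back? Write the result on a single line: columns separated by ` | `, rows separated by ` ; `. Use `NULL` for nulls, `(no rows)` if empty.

610

Rows where status='failed' → amount values: [287, 203, 120].
SUM of non-NULL values = 610.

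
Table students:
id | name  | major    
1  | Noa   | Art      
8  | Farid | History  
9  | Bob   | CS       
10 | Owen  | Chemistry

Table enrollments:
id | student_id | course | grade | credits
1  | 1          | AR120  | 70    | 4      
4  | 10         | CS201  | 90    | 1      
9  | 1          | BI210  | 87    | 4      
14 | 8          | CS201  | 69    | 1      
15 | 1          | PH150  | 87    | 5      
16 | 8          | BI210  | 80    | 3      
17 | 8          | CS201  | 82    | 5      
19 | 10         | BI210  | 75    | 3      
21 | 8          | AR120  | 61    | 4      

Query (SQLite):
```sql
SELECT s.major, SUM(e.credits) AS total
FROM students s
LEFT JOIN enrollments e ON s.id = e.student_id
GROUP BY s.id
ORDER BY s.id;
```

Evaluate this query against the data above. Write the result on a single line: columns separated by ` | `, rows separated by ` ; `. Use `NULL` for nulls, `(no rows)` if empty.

Art | 13 ; History | 13 ; CS | NULL ; Chemistry | 4

LEFT JOIN keeps every students row; unmatched ones get NULL for enrollments columns.
Group by students.id and compute SUM(e.credits). SUM over an all-NULL group is NULL.
  1: ids {1, 9, 15} → SUM(e.credits)=13
  8: ids {14, 16, 17, 21} → SUM(e.credits)=13
  9: ids {—} → SUM(e.credits)=NULL
  10: ids {4, 19} → SUM(e.credits)=4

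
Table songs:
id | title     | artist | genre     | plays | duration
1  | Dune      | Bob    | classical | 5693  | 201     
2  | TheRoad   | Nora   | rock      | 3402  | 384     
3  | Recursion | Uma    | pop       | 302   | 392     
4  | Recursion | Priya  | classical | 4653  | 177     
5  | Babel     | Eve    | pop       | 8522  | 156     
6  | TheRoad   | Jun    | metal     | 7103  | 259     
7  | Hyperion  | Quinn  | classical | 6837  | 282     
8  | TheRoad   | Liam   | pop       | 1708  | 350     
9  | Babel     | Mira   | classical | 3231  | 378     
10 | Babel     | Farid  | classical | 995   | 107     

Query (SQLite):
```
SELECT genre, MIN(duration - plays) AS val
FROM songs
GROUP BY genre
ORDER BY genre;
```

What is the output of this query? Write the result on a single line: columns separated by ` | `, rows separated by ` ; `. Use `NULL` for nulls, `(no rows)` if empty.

For each row compute duration - plays.
Group by genre; take MIN of the expression per group.
  classical: ids {1, 4, 7, 9, 10} → MIN(duration - plays)=-6555
  metal: ids {6} → MIN(duration - plays)=-6844
  pop: ids {3, 5, 8} → MIN(duration - plays)=-8366
  rock: ids {2} → MIN(duration - plays)=-3018

classical | -6555 ; metal | -6844 ; pop | -8366 ; rock | -3018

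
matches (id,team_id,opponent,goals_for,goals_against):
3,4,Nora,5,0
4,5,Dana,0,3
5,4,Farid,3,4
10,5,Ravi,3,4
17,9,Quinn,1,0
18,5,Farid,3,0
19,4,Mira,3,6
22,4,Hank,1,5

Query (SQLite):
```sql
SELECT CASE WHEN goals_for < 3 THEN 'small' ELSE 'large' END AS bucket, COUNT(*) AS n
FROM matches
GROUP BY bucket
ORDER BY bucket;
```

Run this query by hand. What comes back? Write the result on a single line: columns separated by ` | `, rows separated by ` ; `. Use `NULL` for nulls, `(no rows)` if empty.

Bucket rows by goals_for < 3 → 'small' else 'large'; count each bucket.

large | 5 ; small | 3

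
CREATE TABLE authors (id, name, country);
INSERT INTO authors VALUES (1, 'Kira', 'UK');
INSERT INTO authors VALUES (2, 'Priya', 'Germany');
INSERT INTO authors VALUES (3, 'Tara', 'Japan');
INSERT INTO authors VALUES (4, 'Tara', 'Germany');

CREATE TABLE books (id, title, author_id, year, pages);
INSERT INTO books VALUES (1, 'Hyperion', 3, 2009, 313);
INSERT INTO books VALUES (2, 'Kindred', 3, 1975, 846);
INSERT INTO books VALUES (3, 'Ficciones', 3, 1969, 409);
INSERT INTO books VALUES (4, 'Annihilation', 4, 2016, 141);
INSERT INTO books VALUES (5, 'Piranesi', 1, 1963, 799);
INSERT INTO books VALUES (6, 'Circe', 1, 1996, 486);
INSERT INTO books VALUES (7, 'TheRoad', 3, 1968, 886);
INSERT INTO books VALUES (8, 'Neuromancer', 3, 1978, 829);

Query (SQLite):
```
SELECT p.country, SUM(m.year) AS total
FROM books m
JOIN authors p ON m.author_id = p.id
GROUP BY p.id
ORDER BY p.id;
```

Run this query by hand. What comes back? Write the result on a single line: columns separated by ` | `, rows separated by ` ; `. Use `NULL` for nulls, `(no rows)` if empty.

Join each books row to its authors via author_id.
Group joined rows by authors.id; compute SUM(m.year) per group.
  1: ids {5, 6} → SUM(m.year)=3959
  3: ids {1, 2, 3, 7, 8} → SUM(m.year)=9899
  4: ids {4} → SUM(m.year)=2016

UK | 3959 ; Japan | 9899 ; Germany | 2016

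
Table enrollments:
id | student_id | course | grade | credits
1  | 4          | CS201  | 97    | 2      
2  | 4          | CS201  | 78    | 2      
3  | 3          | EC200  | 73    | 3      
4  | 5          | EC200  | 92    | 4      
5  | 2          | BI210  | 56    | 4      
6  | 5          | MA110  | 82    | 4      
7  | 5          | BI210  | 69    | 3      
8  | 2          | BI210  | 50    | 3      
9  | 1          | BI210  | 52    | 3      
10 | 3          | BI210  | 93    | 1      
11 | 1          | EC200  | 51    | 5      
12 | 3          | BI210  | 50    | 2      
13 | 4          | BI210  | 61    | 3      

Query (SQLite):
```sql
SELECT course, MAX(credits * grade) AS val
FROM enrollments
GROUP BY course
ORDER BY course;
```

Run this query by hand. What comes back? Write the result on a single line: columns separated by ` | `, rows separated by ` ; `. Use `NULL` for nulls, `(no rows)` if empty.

For each row compute credits * grade.
Group by course; take MAX of the expression per group.
  BI210: ids {5, 7, 8, 9, 10, 12, 13} → MAX(credits * grade)=224
  CS201: ids {1, 2} → MAX(credits * grade)=194
  EC200: ids {3, 4, 11} → MAX(credits * grade)=368
  MA110: ids {6} → MAX(credits * grade)=328

BI210 | 224 ; CS201 | 194 ; EC200 | 368 ; MA110 | 328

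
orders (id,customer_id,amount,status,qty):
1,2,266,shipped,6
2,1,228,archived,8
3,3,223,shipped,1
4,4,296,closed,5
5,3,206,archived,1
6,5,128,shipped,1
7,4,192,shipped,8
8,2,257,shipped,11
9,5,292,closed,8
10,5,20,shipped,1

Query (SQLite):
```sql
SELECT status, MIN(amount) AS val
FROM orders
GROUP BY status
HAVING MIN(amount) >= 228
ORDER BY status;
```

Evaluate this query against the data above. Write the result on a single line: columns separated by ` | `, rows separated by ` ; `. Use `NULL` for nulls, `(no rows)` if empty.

Partition orders by status; compute MIN(amount) within each group.
HAVING: keep groups where MIN(amount) >= 228.
  archived: ids {2, 5} → MIN(amount)=206
  closed: ids {4, 9} → MIN(amount)=292
  shipped: ids {1, 3, 6, 7, 8, 10} → MIN(amount)=20

closed | 292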